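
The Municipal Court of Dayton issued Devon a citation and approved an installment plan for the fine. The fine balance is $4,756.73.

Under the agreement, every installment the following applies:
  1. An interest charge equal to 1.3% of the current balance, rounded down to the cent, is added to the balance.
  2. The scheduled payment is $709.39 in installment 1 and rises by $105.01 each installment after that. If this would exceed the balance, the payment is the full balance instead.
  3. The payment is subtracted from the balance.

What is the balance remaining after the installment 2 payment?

$3,348.18

Installment 1: opening $4,756.73; interest $61.83 → $4,818.56; payment $709.39; balance $4,109.17
Installment 2: opening $4,109.17; interest $53.41 → $4,162.58; payment $814.40; balance $3,348.18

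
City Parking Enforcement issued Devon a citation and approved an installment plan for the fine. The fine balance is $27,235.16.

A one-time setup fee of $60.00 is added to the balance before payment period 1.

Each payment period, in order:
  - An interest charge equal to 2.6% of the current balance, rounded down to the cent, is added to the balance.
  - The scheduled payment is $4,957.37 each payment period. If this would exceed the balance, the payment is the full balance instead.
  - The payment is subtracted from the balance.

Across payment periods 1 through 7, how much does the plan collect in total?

$29,840.45

Payment period 1: $27,295.16 +$709.67 interest = $28,004.83; pay $4,957.37 → $23,047.46
Payment period 2: $23,047.46 +$599.23 interest = $23,646.69; pay $4,957.37 → $18,689.32
Payment period 3: $18,689.32 +$485.92 interest = $19,175.24; pay $4,957.37 → $14,217.87
Payment period 4: $14,217.87 +$369.66 interest = $14,587.53; pay $4,957.37 → $9,630.16
Payment period 5: $9,630.16 +$250.38 interest = $9,880.54; pay $4,957.37 → $4,923.17
Payment period 6: $4,923.17 +$128.00 interest = $5,051.17; pay $4,957.37 → $93.80
Payment period 7: $93.80 +$2.43 interest = $96.23; pay $96.23 → $0.00
Total paid: $29,840.45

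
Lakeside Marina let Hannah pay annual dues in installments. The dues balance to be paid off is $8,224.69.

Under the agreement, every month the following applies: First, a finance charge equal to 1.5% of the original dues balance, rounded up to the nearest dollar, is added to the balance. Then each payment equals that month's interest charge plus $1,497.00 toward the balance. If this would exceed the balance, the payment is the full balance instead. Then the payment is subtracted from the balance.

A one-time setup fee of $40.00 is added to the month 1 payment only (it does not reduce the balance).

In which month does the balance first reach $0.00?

6

Month 1: $8,224.69 +$124.00 interest = $8,348.69; pay $1,621.00 (+ $40.00 fee) → $6,727.69
Month 2: $6,727.69 +$124.00 interest = $6,851.69; pay $1,621.00 → $5,230.69
Month 3: $5,230.69 +$124.00 interest = $5,354.69; pay $1,621.00 → $3,733.69
Month 4: $3,733.69 +$124.00 interest = $3,857.69; pay $1,621.00 → $2,236.69
Month 5: $2,236.69 +$124.00 interest = $2,360.69; pay $1,621.00 → $739.69
Month 6: $739.69 +$124.00 interest = $863.69; pay $863.69 → $0.00
Balance reaches $0.00 in month 6.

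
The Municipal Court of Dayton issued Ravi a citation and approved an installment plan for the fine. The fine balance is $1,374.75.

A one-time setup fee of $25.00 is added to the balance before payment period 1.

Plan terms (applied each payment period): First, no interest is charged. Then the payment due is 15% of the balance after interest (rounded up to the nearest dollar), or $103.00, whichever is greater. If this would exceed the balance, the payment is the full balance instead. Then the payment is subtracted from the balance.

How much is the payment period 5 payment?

Payment period 1: opening $1,399.75; payment $210.00; balance $1,189.75
Payment period 2: opening $1,189.75; payment $179.00; balance $1,010.75
Payment period 3: opening $1,010.75; payment $152.00; balance $858.75
Payment period 4: opening $858.75; payment $129.00; balance $729.75
Payment period 5: opening $729.75; payment $110.00; balance $619.75

$110.00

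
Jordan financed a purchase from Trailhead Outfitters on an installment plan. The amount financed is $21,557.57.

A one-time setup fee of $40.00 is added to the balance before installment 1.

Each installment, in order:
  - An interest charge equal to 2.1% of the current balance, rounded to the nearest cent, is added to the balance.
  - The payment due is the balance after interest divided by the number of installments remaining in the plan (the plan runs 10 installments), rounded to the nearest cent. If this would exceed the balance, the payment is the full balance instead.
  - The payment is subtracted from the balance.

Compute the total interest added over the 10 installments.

Installment 1: $21,597.57 +$453.55 interest = $22,051.12; pay $2,205.11 → $19,846.01
Installment 2: $19,846.01 +$416.77 interest = $20,262.78; pay $2,251.42 → $18,011.36
Installment 3: $18,011.36 +$378.24 interest = $18,389.60; pay $2,298.70 → $16,090.90
Installment 4: $16,090.90 +$337.91 interest = $16,428.81; pay $2,346.97 → $14,081.84
Installment 5: $14,081.84 +$295.72 interest = $14,377.56; pay $2,396.26 → $11,981.30
Installment 6: $11,981.30 +$251.61 interest = $12,232.91; pay $2,446.58 → $9,786.33
Installment 7: $9,786.33 +$205.51 interest = $9,991.84; pay $2,497.96 → $7,493.88
Installment 8: $7,493.88 +$157.37 interest = $7,651.25; pay $2,550.42 → $5,100.83
Installment 9: $5,100.83 +$107.12 interest = $5,207.95; pay $2,603.98 → $2,603.97
Installment 10: $2,603.97 +$54.68 interest = $2,658.65; pay $2,658.65 → $0.00
Total interest: $453.55 + $416.77 + $378.24 + $337.91 + $295.72 + $251.61 + $205.51 + $157.37 + $107.12 + $54.68 = $2,658.48

$2,658.48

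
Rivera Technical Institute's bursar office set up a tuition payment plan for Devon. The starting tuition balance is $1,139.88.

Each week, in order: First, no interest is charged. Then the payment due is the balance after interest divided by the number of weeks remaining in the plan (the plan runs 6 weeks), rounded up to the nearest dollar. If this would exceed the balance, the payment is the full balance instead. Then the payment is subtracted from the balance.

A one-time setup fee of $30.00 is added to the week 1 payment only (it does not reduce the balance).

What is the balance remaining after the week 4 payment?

$379.88

# | Opening | Payment | Fee | End bal
1 | $1,139.88 | $190.00 | $30.00 | $949.88
2 | $949.88 | $190.00 | — | $759.88
3 | $759.88 | $190.00 | — | $569.88
4 | $569.88 | $190.00 | — | $379.88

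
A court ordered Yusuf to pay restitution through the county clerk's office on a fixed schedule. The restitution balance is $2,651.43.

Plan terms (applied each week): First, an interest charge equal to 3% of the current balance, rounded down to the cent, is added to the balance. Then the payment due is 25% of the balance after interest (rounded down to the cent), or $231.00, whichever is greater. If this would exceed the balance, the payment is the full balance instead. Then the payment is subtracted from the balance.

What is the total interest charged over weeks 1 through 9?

$302.53

Week 1: opening $2,651.43; interest $79.54 → $2,730.97; payment $682.74; balance $2,048.23
Week 2: opening $2,048.23; interest $61.44 → $2,109.67; payment $527.41; balance $1,582.26
Week 3: opening $1,582.26; interest $47.46 → $1,629.72; payment $407.43; balance $1,222.29
Week 4: opening $1,222.29; interest $36.66 → $1,258.95; payment $314.73; balance $944.22
Week 5: opening $944.22; interest $28.32 → $972.54; payment $243.13; balance $729.41
Week 6: opening $729.41; interest $21.88 → $751.29; payment $231.00; balance $520.29
Week 7: opening $520.29; interest $15.60 → $535.89; payment $231.00; balance $304.89
Week 8: opening $304.89; interest $9.14 → $314.03; payment $231.00; balance $83.03
Week 9: opening $83.03; interest $2.49 → $85.52; payment $85.52; balance $0.00
Total interest: $79.54 + $61.44 + $47.46 + $36.66 + $28.32 + $21.88 + $15.60 + $9.14 + $2.49 = $302.53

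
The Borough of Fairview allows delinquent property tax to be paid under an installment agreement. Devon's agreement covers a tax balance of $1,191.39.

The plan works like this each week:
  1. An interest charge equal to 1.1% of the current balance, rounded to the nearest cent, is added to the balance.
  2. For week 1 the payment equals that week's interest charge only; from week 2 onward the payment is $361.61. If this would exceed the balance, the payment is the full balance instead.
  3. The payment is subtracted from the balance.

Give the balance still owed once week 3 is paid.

Week 1: opening $1,191.39; interest $13.11 → $1,204.50; payment $13.11; balance $1,191.39
Week 2: opening $1,191.39; interest $13.11 → $1,204.50; payment $361.61; balance $842.89
Week 3: opening $842.89; interest $9.27 → $852.16; payment $361.61; balance $490.55

$490.55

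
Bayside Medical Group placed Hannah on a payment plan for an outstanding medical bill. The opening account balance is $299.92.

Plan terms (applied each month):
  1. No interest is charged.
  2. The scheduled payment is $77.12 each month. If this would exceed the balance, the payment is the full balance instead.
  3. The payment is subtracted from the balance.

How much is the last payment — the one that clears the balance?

$68.56

Month 1: opening $299.92; payment $77.12; balance $222.80
Month 2: opening $222.80; payment $77.12; balance $145.68
Month 3: opening $145.68; payment $77.12; balance $68.56
Month 4: opening $68.56; payment $68.56; balance $0.00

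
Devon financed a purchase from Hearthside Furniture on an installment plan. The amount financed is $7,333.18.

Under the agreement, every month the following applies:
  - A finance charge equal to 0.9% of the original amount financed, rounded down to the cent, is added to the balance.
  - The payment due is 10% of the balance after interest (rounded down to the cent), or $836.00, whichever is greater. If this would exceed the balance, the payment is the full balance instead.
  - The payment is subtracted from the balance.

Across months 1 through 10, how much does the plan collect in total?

Month 1: opening $7,333.18; interest $65.99 → $7,399.17; payment $836.00; balance $6,563.17
Month 2: opening $6,563.17; interest $65.99 → $6,629.16; payment $836.00; balance $5,793.16
Month 3: opening $5,793.16; interest $65.99 → $5,859.15; payment $836.00; balance $5,023.15
Month 4: opening $5,023.15; interest $65.99 → $5,089.14; payment $836.00; balance $4,253.14
Month 5: opening $4,253.14; interest $65.99 → $4,319.13; payment $836.00; balance $3,483.13
Month 6: opening $3,483.13; interest $65.99 → $3,549.12; payment $836.00; balance $2,713.12
Month 7: opening $2,713.12; interest $65.99 → $2,779.11; payment $836.00; balance $1,943.11
Month 8: opening $1,943.11; interest $65.99 → $2,009.10; payment $836.00; balance $1,173.10
Month 9: opening $1,173.10; interest $65.99 → $1,239.09; payment $836.00; balance $403.09
Month 10: opening $403.09; interest $65.99 → $469.08; payment $469.08; balance $0.00
Total paid: $7,993.08

$7,993.08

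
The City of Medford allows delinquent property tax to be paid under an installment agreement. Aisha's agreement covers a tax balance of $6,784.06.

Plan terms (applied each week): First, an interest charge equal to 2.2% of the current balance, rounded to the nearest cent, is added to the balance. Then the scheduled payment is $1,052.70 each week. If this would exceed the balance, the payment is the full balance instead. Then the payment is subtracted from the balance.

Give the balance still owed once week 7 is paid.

$26.86

Week 1: $6,784.06 +$149.25 interest = $6,933.31; pay $1,052.70 → $5,880.61
Week 2: $5,880.61 +$129.37 interest = $6,009.98; pay $1,052.70 → $4,957.28
Week 3: $4,957.28 +$109.06 interest = $5,066.34; pay $1,052.70 → $4,013.64
Week 4: $4,013.64 +$88.30 interest = $4,101.94; pay $1,052.70 → $3,049.24
Week 5: $3,049.24 +$67.08 interest = $3,116.32; pay $1,052.70 → $2,063.62
Week 6: $2,063.62 +$45.40 interest = $2,109.02; pay $1,052.70 → $1,056.32
Week 7: $1,056.32 +$23.24 interest = $1,079.56; pay $1,052.70 → $26.86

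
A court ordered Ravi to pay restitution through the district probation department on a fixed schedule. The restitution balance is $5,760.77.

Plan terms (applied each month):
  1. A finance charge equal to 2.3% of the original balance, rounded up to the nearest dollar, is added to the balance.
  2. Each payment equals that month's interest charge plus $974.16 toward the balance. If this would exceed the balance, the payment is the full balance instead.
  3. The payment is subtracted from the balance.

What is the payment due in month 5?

$1,107.16

Month 1: $5,760.77 +$133.00 interest = $5,893.77; pay $1,107.16 → $4,786.61
Month 2: $4,786.61 +$133.00 interest = $4,919.61; pay $1,107.16 → $3,812.45
Month 3: $3,812.45 +$133.00 interest = $3,945.45; pay $1,107.16 → $2,838.29
Month 4: $2,838.29 +$133.00 interest = $2,971.29; pay $1,107.16 → $1,864.13
Month 5: $1,864.13 +$133.00 interest = $1,997.13; pay $1,107.16 → $889.97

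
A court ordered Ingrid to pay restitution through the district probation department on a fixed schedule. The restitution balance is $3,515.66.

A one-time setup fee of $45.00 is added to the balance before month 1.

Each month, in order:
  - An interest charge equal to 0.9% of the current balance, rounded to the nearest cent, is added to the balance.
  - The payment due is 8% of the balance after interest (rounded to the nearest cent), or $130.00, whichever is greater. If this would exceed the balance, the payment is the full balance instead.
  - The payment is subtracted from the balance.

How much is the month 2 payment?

$266.80

# | Opening | Interest | Payment | End bal
1 | $3,560.66 | $32.05 | $287.42 | $3,305.29
2 | $3,305.29 | $29.75 | $266.80 | $3,068.24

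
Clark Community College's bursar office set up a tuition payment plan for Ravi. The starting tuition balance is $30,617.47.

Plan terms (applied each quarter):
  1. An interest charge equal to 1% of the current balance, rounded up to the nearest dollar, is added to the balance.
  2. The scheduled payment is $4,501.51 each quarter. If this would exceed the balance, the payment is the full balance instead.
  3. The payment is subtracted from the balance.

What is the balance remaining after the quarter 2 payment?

$22,186.45

# | Opening | Interest | Payment | End bal
1 | $30,617.47 | $307.00 | $4,501.51 | $26,422.96
2 | $26,422.96 | $265.00 | $4,501.51 | $22,186.45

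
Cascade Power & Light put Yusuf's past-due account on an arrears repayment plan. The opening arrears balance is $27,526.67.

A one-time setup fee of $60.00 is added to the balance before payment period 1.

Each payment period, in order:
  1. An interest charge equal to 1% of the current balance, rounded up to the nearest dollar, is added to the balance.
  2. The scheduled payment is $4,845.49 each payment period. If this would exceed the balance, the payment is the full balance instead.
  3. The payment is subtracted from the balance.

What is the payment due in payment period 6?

# | Opening | Interest | Payment | End bal
1 | $27,586.67 | $276.00 | $4,845.49 | $23,017.18
2 | $23,017.18 | $231.00 | $4,845.49 | $18,402.69
3 | $18,402.69 | $185.00 | $4,845.49 | $13,742.20
4 | $13,742.20 | $138.00 | $4,845.49 | $9,034.71
5 | $9,034.71 | $91.00 | $4,845.49 | $4,280.22
6 | $4,280.22 | $43.00 | $4,323.22 | $0.00

$4,323.22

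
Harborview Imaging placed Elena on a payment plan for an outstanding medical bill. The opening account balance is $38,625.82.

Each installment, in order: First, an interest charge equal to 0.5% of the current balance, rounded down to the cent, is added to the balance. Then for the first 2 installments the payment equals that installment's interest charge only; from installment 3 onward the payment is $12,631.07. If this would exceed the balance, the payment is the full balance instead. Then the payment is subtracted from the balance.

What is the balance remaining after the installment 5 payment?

$1,125.09

Installment 1: opening $38,625.82; interest $193.12 → $38,818.94; payment $193.12; balance $38,625.82
Installment 2: opening $38,625.82; interest $193.12 → $38,818.94; payment $193.12; balance $38,625.82
Installment 3: opening $38,625.82; interest $193.12 → $38,818.94; payment $12,631.07; balance $26,187.87
Installment 4: opening $26,187.87; interest $130.93 → $26,318.80; payment $12,631.07; balance $13,687.73
Installment 5: opening $13,687.73; interest $68.43 → $13,756.16; payment $12,631.07; balance $1,125.09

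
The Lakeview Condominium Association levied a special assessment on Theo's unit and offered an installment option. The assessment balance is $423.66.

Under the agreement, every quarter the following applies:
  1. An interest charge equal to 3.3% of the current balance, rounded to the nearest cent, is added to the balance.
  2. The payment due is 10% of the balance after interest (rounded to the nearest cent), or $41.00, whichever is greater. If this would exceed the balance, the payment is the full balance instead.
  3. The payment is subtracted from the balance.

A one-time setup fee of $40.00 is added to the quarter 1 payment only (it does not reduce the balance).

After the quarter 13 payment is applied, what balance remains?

$0.00

# | Opening | Interest | Payment | Fee | End bal
1 | $423.66 | $13.98 | $43.76 | $40.00 | $393.88
2 | $393.88 | $13.00 | $41.00 | — | $365.88
3 | $365.88 | $12.07 | $41.00 | — | $336.95
4 | $336.95 | $11.12 | $41.00 | — | $307.07
5 | $307.07 | $10.13 | $41.00 | — | $276.20
6 | $276.20 | $9.11 | $41.00 | — | $244.31
7 | $244.31 | $8.06 | $41.00 | — | $211.37
8 | $211.37 | $6.98 | $41.00 | — | $177.35
9 | $177.35 | $5.85 | $41.00 | — | $142.20
10 | $142.20 | $4.69 | $41.00 | — | $105.89
11 | $105.89 | $3.49 | $41.00 | — | $68.38
12 | $68.38 | $2.26 | $41.00 | — | $29.64
13 | $29.64 | $0.98 | $30.62 | — | $0.00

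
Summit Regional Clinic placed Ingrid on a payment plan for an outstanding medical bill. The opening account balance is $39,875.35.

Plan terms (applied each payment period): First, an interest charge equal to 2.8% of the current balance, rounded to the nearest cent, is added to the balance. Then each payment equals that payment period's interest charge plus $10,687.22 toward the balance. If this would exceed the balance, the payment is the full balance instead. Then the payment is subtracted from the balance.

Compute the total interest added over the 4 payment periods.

$2,670.59

Payment period 1: opening $39,875.35; interest $1,116.51 → $40,991.86; payment $11,803.73; balance $29,188.13
Payment period 2: opening $29,188.13; interest $817.27 → $30,005.40; payment $11,504.49; balance $18,500.91
Payment period 3: opening $18,500.91; interest $518.03 → $19,018.94; payment $11,205.25; balance $7,813.69
Payment period 4: opening $7,813.69; interest $218.78 → $8,032.47; payment $8,032.47; balance $0.00
Total interest: $1,116.51 + $817.27 + $518.03 + $218.78 = $2,670.59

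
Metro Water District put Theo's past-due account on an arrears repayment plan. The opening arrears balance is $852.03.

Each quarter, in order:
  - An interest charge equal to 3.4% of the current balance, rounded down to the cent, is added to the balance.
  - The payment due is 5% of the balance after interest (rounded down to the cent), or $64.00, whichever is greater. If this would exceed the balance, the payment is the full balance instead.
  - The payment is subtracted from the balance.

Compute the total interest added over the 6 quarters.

Quarter 1: $852.03 +$28.96 interest = $880.99; pay $64.00 → $816.99
Quarter 2: $816.99 +$27.77 interest = $844.76; pay $64.00 → $780.76
Quarter 3: $780.76 +$26.54 interest = $807.30; pay $64.00 → $743.30
Quarter 4: $743.30 +$25.27 interest = $768.57; pay $64.00 → $704.57
Quarter 5: $704.57 +$23.95 interest = $728.52; pay $64.00 → $664.52
Quarter 6: $664.52 +$22.59 interest = $687.11; pay $64.00 → $623.11
Total interest: $28.96 + $27.77 + $26.54 + $25.27 + $23.95 + $22.59 = $155.08

$155.08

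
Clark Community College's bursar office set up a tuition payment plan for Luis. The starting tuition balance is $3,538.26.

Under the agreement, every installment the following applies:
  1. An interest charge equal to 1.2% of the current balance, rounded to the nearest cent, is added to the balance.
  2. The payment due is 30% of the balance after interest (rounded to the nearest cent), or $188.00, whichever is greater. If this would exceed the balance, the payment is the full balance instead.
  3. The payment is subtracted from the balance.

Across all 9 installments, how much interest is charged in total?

Installment 1: $3,538.26 +$42.46 interest = $3,580.72; pay $1,074.22 → $2,506.50
Installment 2: $2,506.50 +$30.08 interest = $2,536.58; pay $760.97 → $1,775.61
Installment 3: $1,775.61 +$21.31 interest = $1,796.92; pay $539.08 → $1,257.84
Installment 4: $1,257.84 +$15.09 interest = $1,272.93; pay $381.88 → $891.05
Installment 5: $891.05 +$10.69 interest = $901.74; pay $270.52 → $631.22
Installment 6: $631.22 +$7.57 interest = $638.79; pay $191.64 → $447.15
Installment 7: $447.15 +$5.37 interest = $452.52; pay $188.00 → $264.52
Installment 8: $264.52 +$3.17 interest = $267.69; pay $188.00 → $79.69
Installment 9: $79.69 +$0.96 interest = $80.65; pay $80.65 → $0.00
Total interest: $42.46 + $30.08 + $21.31 + $15.09 + $10.69 + $7.57 + $5.37 + $3.17 + $0.96 = $136.70

$136.70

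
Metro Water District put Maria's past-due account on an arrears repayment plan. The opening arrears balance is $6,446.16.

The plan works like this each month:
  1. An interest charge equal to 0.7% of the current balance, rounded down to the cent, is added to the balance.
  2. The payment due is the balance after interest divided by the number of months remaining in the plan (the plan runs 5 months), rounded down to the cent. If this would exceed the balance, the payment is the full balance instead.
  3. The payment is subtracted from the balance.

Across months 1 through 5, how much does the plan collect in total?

Month 1: opening $6,446.16; interest $45.12 → $6,491.28; payment $1,298.25; balance $5,193.03
Month 2: opening $5,193.03; interest $36.35 → $5,229.38; payment $1,307.34; balance $3,922.04
Month 3: opening $3,922.04; interest $27.45 → $3,949.49; payment $1,316.49; balance $2,633.00
Month 4: opening $2,633.00; interest $18.43 → $2,651.43; payment $1,325.71; balance $1,325.72
Month 5: opening $1,325.72; interest $9.28 → $1,335.00; payment $1,335.00; balance $0.00
Total paid: $6,582.79

$6,582.79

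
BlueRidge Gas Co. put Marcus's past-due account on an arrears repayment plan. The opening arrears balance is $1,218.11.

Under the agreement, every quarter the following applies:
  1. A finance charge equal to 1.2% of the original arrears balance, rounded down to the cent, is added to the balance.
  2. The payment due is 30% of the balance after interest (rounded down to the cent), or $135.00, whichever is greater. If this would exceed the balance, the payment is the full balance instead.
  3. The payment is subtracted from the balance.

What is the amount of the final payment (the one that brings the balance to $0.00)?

Quarter 1: $1,218.11 +$14.61 interest = $1,232.72; pay $369.81 → $862.91
Quarter 2: $862.91 +$14.61 interest = $877.52; pay $263.25 → $614.27
Quarter 3: $614.27 +$14.61 interest = $628.88; pay $188.66 → $440.22
Quarter 4: $440.22 +$14.61 interest = $454.83; pay $136.44 → $318.39
Quarter 5: $318.39 +$14.61 interest = $333.00; pay $135.00 → $198.00
Quarter 6: $198.00 +$14.61 interest = $212.61; pay $135.00 → $77.61
Quarter 7: $77.61 +$14.61 interest = $92.22; pay $92.22 → $0.00

$92.22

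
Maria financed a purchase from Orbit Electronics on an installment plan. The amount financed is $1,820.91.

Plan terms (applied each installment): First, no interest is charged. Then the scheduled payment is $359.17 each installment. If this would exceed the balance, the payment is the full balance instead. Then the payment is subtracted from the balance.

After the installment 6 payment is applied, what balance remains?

$0.00

Installment 1: opening $1,820.91; payment $359.17; balance $1,461.74
Installment 2: opening $1,461.74; payment $359.17; balance $1,102.57
Installment 3: opening $1,102.57; payment $359.17; balance $743.40
Installment 4: opening $743.40; payment $359.17; balance $384.23
Installment 5: opening $384.23; payment $359.17; balance $25.06
Installment 6: opening $25.06; payment $25.06; balance $0.00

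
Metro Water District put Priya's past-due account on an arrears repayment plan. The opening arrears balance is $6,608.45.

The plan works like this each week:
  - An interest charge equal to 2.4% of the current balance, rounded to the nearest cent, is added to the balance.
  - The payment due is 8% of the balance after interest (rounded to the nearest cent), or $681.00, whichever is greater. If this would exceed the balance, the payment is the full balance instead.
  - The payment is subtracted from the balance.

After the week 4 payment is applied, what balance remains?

$4,442.43

Week 1: $6,608.45 +$158.60 interest = $6,767.05; pay $681.00 → $6,086.05
Week 2: $6,086.05 +$146.07 interest = $6,232.12; pay $681.00 → $5,551.12
Week 3: $5,551.12 +$133.23 interest = $5,684.35; pay $681.00 → $5,003.35
Week 4: $5,003.35 +$120.08 interest = $5,123.43; pay $681.00 → $4,442.43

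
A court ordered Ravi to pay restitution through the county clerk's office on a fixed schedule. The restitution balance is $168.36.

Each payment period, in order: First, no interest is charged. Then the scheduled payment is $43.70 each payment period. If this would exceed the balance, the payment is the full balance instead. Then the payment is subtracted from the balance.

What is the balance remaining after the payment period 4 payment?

$0.00

Payment period 1: $168.36 − $43.70 → $124.66
Payment period 2: $124.66 − $43.70 → $80.96
Payment period 3: $80.96 − $43.70 → $37.26
Payment period 4: $37.26 − $37.26 → $0.00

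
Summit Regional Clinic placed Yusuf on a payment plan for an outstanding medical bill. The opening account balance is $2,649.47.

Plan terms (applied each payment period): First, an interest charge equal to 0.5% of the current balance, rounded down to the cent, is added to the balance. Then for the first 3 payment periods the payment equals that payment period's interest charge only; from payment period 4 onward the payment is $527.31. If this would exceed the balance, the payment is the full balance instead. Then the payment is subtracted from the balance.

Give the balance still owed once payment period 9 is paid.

$0.00

Payment period 1: opening $2,649.47; interest $13.24 → $2,662.71; payment $13.24; balance $2,649.47
Payment period 2: opening $2,649.47; interest $13.24 → $2,662.71; payment $13.24; balance $2,649.47
Payment period 3: opening $2,649.47; interest $13.24 → $2,662.71; payment $13.24; balance $2,649.47
Payment period 4: opening $2,649.47; interest $13.24 → $2,662.71; payment $527.31; balance $2,135.40
Payment period 5: opening $2,135.40; interest $10.67 → $2,146.07; payment $527.31; balance $1,618.76
Payment period 6: opening $1,618.76; interest $8.09 → $1,626.85; payment $527.31; balance $1,099.54
Payment period 7: opening $1,099.54; interest $5.49 → $1,105.03; payment $527.31; balance $577.72
Payment period 8: opening $577.72; interest $2.88 → $580.60; payment $527.31; balance $53.29
Payment period 9: opening $53.29; interest $0.26 → $53.55; payment $53.55; balance $0.00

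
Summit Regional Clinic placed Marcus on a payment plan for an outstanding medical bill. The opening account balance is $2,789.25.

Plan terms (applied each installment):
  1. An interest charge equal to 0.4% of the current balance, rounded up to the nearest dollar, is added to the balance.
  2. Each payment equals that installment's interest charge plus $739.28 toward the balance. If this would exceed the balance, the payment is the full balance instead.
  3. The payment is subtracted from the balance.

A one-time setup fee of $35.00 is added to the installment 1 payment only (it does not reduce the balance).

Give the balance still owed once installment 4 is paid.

Installment 1: opening $2,789.25; interest $12.00 → $2,801.25; payment $751.28 (+ $35.00 fee); balance $2,049.97
Installment 2: opening $2,049.97; interest $9.00 → $2,058.97; payment $748.28; balance $1,310.69
Installment 3: opening $1,310.69; interest $6.00 → $1,316.69; payment $745.28; balance $571.41
Installment 4: opening $571.41; interest $3.00 → $574.41; payment $574.41; balance $0.00

$0.00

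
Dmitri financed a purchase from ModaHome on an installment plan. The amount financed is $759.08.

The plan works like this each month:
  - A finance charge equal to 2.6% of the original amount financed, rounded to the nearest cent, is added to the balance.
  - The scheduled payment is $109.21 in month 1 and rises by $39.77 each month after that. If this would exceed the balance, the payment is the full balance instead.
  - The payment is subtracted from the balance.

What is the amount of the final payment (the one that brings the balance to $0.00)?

$182.32

Month 1: opening $759.08; interest $19.74 → $778.82; payment $109.21; balance $669.61
Month 2: opening $669.61; interest $19.74 → $689.35; payment $148.98; balance $540.37
Month 3: opening $540.37; interest $19.74 → $560.11; payment $188.75; balance $371.36
Month 4: opening $371.36; interest $19.74 → $391.10; payment $228.52; balance $162.58
Month 5: opening $162.58; interest $19.74 → $182.32; payment $182.32; balance $0.00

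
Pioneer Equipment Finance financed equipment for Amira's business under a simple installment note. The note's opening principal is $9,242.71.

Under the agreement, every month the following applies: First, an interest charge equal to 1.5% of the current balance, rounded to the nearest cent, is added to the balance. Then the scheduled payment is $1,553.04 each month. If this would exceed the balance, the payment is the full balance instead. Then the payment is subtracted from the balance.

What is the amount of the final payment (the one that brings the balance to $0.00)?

Month 1: $9,242.71 +$138.64 interest = $9,381.35; pay $1,553.04 → $7,828.31
Month 2: $7,828.31 +$117.42 interest = $7,945.73; pay $1,553.04 → $6,392.69
Month 3: $6,392.69 +$95.89 interest = $6,488.58; pay $1,553.04 → $4,935.54
Month 4: $4,935.54 +$74.03 interest = $5,009.57; pay $1,553.04 → $3,456.53
Month 5: $3,456.53 +$51.85 interest = $3,508.38; pay $1,553.04 → $1,955.34
Month 6: $1,955.34 +$29.33 interest = $1,984.67; pay $1,553.04 → $431.63
Month 7: $431.63 +$6.47 interest = $438.10; pay $438.10 → $0.00

$438.10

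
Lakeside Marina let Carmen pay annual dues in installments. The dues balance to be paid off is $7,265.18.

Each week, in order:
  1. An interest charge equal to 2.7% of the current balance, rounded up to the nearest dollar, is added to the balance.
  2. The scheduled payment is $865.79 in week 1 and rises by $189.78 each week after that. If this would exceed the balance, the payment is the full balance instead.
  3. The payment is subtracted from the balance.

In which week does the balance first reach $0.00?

7

Week 1: $7,265.18 +$197.00 interest = $7,462.18; pay $865.79 → $6,596.39
Week 2: $6,596.39 +$179.00 interest = $6,775.39; pay $1,055.57 → $5,719.82
Week 3: $5,719.82 +$155.00 interest = $5,874.82; pay $1,245.35 → $4,629.47
Week 4: $4,629.47 +$125.00 interest = $4,754.47; pay $1,435.13 → $3,319.34
Week 5: $3,319.34 +$90.00 interest = $3,409.34; pay $1,624.91 → $1,784.43
Week 6: $1,784.43 +$49.00 interest = $1,833.43; pay $1,814.69 → $18.74
Week 7: $18.74 +$1.00 interest = $19.74; pay $19.74 → $0.00
Balance reaches $0.00 in week 7.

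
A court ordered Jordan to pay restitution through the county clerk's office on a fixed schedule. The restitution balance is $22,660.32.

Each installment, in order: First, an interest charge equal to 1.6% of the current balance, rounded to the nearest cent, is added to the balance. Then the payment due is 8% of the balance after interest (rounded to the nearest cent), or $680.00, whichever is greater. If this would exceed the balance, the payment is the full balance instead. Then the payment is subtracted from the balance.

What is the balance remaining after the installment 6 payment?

$15,113.16

Installment 1: opening $22,660.32; interest $362.57 → $23,022.89; payment $1,841.83; balance $21,181.06
Installment 2: opening $21,181.06; interest $338.90 → $21,519.96; payment $1,721.60; balance $19,798.36
Installment 3: opening $19,798.36; interest $316.77 → $20,115.13; payment $1,609.21; balance $18,505.92
Installment 4: opening $18,505.92; interest $296.09 → $18,802.01; payment $1,504.16; balance $17,297.85
Installment 5: opening $17,297.85; interest $276.77 → $17,574.62; payment $1,405.97; balance $16,168.65
Installment 6: opening $16,168.65; interest $258.70 → $16,427.35; payment $1,314.19; balance $15,113.16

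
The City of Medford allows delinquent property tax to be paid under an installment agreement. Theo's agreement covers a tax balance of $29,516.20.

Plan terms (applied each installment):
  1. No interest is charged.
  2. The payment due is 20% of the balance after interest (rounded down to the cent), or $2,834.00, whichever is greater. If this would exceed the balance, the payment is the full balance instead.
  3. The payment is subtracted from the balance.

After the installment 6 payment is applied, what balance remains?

$6,421.84

Installment 1: opening $29,516.20; payment $5,903.24; balance $23,612.96
Installment 2: opening $23,612.96; payment $4,722.59; balance $18,890.37
Installment 3: opening $18,890.37; payment $3,778.07; balance $15,112.30
Installment 4: opening $15,112.30; payment $3,022.46; balance $12,089.84
Installment 5: opening $12,089.84; payment $2,834.00; balance $9,255.84
Installment 6: opening $9,255.84; payment $2,834.00; balance $6,421.84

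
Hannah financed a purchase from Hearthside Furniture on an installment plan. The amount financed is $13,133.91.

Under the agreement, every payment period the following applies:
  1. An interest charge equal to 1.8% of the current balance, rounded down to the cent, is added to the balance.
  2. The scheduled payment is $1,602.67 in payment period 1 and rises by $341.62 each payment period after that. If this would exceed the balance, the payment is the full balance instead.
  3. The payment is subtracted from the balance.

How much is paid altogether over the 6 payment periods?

Payment period 1: $13,133.91 +$236.41 interest = $13,370.32; pay $1,602.67 → $11,767.65
Payment period 2: $11,767.65 +$211.81 interest = $11,979.46; pay $1,944.29 → $10,035.17
Payment period 3: $10,035.17 +$180.63 interest = $10,215.80; pay $2,285.91 → $7,929.89
Payment period 4: $7,929.89 +$142.73 interest = $8,072.62; pay $2,627.53 → $5,445.09
Payment period 5: $5,445.09 +$98.01 interest = $5,543.10; pay $2,969.15 → $2,573.95
Payment period 6: $2,573.95 +$46.33 interest = $2,620.28; pay $2,620.28 → $0.00
Total paid: $14,049.83

$14,049.83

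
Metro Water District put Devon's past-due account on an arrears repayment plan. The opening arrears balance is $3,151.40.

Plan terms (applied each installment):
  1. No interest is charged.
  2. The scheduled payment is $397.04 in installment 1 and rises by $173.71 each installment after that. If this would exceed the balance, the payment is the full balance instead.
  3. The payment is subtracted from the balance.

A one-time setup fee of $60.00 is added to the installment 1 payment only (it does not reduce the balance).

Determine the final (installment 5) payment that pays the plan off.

$520.98

Installment 1: opening $3,151.40; payment $397.04 (+ $60.00 fee); balance $2,754.36
Installment 2: opening $2,754.36; payment $570.75; balance $2,183.61
Installment 3: opening $2,183.61; payment $744.46; balance $1,439.15
Installment 4: opening $1,439.15; payment $918.17; balance $520.98
Installment 5: opening $520.98; payment $520.98; balance $0.00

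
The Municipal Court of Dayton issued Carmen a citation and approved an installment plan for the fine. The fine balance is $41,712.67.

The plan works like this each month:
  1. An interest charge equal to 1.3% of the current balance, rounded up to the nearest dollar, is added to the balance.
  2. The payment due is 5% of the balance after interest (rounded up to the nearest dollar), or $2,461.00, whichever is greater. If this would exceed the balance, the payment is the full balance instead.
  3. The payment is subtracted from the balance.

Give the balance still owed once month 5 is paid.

Month 1: opening $41,712.67; interest $543.00 → $42,255.67; payment $2,461.00; balance $39,794.67
Month 2: opening $39,794.67; interest $518.00 → $40,312.67; payment $2,461.00; balance $37,851.67
Month 3: opening $37,851.67; interest $493.00 → $38,344.67; payment $2,461.00; balance $35,883.67
Month 4: opening $35,883.67; interest $467.00 → $36,350.67; payment $2,461.00; balance $33,889.67
Month 5: opening $33,889.67; interest $441.00 → $34,330.67; payment $2,461.00; balance $31,869.67

$31,869.67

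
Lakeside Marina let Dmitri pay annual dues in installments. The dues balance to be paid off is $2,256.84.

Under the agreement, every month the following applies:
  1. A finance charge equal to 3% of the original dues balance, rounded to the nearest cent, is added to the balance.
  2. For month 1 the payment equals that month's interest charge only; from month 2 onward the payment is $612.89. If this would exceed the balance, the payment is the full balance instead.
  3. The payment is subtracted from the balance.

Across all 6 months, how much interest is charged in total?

Month 1: $2,256.84 +$67.71 interest = $2,324.55; pay $67.71 → $2,256.84
Month 2: $2,256.84 +$67.71 interest = $2,324.55; pay $612.89 → $1,711.66
Month 3: $1,711.66 +$67.71 interest = $1,779.37; pay $612.89 → $1,166.48
Month 4: $1,166.48 +$67.71 interest = $1,234.19; pay $612.89 → $621.30
Month 5: $621.30 +$67.71 interest = $689.01; pay $612.89 → $76.12
Month 6: $76.12 +$67.71 interest = $143.83; pay $143.83 → $0.00
Total interest: $67.71 + $67.71 + $67.71 + $67.71 + $67.71 + $67.71 = $406.26

$406.26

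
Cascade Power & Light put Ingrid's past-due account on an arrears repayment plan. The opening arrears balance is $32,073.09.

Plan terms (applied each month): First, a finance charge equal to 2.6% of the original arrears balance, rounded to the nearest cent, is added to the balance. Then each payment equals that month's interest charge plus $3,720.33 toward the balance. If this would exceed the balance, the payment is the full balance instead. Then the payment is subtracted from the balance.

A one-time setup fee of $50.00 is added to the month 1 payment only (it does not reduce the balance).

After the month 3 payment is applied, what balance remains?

Month 1: opening $32,073.09; interest $833.90 → $32,906.99; payment $4,554.23 (+ $50.00 fee); balance $28,352.76
Month 2: opening $28,352.76; interest $833.90 → $29,186.66; payment $4,554.23; balance $24,632.43
Month 3: opening $24,632.43; interest $833.90 → $25,466.33; payment $4,554.23; balance $20,912.10

$20,912.10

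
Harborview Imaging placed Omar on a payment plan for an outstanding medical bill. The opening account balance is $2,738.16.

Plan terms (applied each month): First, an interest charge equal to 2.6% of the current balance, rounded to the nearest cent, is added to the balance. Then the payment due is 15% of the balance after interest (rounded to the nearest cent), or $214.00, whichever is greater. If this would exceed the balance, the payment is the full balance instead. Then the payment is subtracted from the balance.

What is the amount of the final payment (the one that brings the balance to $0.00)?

Month 1: opening $2,738.16; interest $71.19 → $2,809.35; payment $421.40; balance $2,387.95
Month 2: opening $2,387.95; interest $62.09 → $2,450.04; payment $367.51; balance $2,082.53
Month 3: opening $2,082.53; interest $54.15 → $2,136.68; payment $320.50; balance $1,816.18
Month 4: opening $1,816.18; interest $47.22 → $1,863.40; payment $279.51; balance $1,583.89
Month 5: opening $1,583.89; interest $41.18 → $1,625.07; payment $243.76; balance $1,381.31
Month 6: opening $1,381.31; interest $35.91 → $1,417.22; payment $214.00; balance $1,203.22
Month 7: opening $1,203.22; interest $31.28 → $1,234.50; payment $214.00; balance $1,020.50
Month 8: opening $1,020.50; interest $26.53 → $1,047.03; payment $214.00; balance $833.03
Month 9: opening $833.03; interest $21.66 → $854.69; payment $214.00; balance $640.69
Month 10: opening $640.69; interest $16.66 → $657.35; payment $214.00; balance $443.35
Month 11: opening $443.35; interest $11.53 → $454.88; payment $214.00; balance $240.88
Month 12: opening $240.88; interest $6.26 → $247.14; payment $214.00; balance $33.14
Month 13: opening $33.14; interest $0.86 → $34.00; payment $34.00; balance $0.00

$34.00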